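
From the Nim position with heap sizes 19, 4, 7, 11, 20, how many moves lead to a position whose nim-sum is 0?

1

In binary:
  10011  (19)
  00100  (4)
  00111  (7)
  01011  (11)
  10100  (20)
  -----
  01111  (15)
The overall nim-sum is X = 15. A heap of size p has a winning move iff p XOR X < p (reduce it to p XOR X).
  19: 19 XOR 15 = 28 ≥ 19 — no move.
  4: 4 XOR 15 = 11 ≥ 4 — no move.
  7: 7 XOR 15 = 8 ≥ 7 — no move.
  11: 11 XOR 15 = 4 < 11 — winning move (to 4).
  20: 20 XOR 15 = 27 ≥ 20 — no move.
That gives 1 winning move.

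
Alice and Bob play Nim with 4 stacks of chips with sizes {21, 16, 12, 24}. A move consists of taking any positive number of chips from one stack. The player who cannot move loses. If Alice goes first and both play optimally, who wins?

Compute the nim-sum pairwise:
21 ^ 16 = 5
5 ^ 12 = 9
9 ^ 24 = 17
The nim-sum is 17 ≠ 0, so this is an N-position: the player to move can win; Alice has a winning move.

Alice wins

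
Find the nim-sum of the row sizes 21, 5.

16

Nim-sum: 21 ⊕ 5 = 16.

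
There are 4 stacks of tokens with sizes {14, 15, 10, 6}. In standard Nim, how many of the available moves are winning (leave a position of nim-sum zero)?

3

Nim-sum: 14 ⊕ 15 ⊕ 10 ⊕ 6 = 13.
The overall nim-sum is X = 13. A stack of size p has a winning move iff p XOR X < p (reduce it to p XOR X).
  14: 14 XOR 13 = 3 < 14 — winning move (to 3).
  15: 15 XOR 13 = 2 < 15 — winning move (to 2).
  10: 10 XOR 13 = 7 < 10 — winning move (to 7).
  6: 6 XOR 13 = 11 ≥ 6 — no move.
That gives 3 winning moves.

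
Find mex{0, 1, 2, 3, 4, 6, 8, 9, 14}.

The values 0, 1, 2, 3, 4 are all present; 5 is the first non-negative integer missing from the set.

5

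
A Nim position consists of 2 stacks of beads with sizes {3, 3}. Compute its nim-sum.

Compute the nim-sum pairwise:
3 ^ 3 = 0

0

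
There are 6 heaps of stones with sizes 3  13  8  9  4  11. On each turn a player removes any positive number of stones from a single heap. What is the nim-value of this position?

0

Compute the nim-sum pairwise:
3 ^ 13 = 14
14 ^ 8 = 6
6 ^ 9 = 15
15 ^ 4 = 11
11 ^ 11 = 0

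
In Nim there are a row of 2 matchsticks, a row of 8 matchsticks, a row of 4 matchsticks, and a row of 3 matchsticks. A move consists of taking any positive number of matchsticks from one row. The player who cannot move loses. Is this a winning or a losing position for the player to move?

Write each in binary and XOR column by column:
  0010  (2)
  1000  (8)
  0100  (4)
  0011  (3)
  ----
  1101  (13)
The nim-sum is 13 ≠ 0, so this is an N-position: the player to move can win.

Winning position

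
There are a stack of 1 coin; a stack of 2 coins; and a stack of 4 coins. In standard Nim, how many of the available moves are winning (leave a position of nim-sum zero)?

1

Write each in binary and XOR column by column:
  001  (1)
  010  (2)
  100  (4)
  ---
  111  (7)
The overall nim-sum is X = 7. A stack of size p has a winning move iff p XOR X < p (reduce it to p XOR X).
  1: 1 XOR 7 = 6 ≥ 1 — no move.
  2: 2 XOR 7 = 5 ≥ 2 — no move.
  4: 4 XOR 7 = 3 < 4 — winning move (to 3).
That gives 1 winning move.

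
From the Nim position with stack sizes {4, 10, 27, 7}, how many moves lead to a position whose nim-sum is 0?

1

Nim-sum: 4 ⊕ 10 ⊕ 27 ⊕ 7 = 18.
The overall nim-sum is X = 18. A stack of size p has a winning move iff p XOR X < p (reduce it to p XOR X).
  4: 4 XOR 18 = 22 ≥ 4 — no move.
  10: 10 XOR 18 = 24 ≥ 10 — no move.
  27: 27 XOR 18 = 9 < 27 — winning move (to 9).
  7: 7 XOR 18 = 21 ≥ 7 — no move.
That gives 1 winning move.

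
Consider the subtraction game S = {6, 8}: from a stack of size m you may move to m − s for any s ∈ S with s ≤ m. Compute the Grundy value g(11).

Compute g(0), g(1), … for moves {6, 8}:
g(0) = mex{} = 0
g(1) = mex{} = 0
g(2) = mex{} = 0
g(3) = mex{} = 0
g(4) = mex{} = 0
g(5) = mex{} = 0
g(6) = mex{0} = 1
g(7) = mex{0} = 1
g(8) = mex{0} = 1
g(9) = mex{0} = 1
g(10) = mex{0} = 1
g(11) = mex{0} = 1
So g(11) = 1.

1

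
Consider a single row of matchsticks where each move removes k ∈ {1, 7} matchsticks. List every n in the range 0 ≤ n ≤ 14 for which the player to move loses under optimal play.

Compute g(0), g(1), … for moves {1, 7}:
k:     0  1  2  3  4  5  6  7  8  9 10 11 12 13 14
g(k):  0  1  0  1  0  1  0  1  0  1  0  1  0  1  0
The P-positions (g = 0) in 0..14 are 0, 2, 4, 6, 8, 10, 12, 14.

0, 2, 4, 6, 8, 10, 12, 14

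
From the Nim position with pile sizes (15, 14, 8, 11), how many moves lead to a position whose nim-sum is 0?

3

Compute the nim-sum pairwise:
15 ⊕ 14 = 1
1 ⊕ 8 = 9
9 ⊕ 11 = 2
The overall nim-sum is X = 2. A pile of size p has a winning move iff p XOR X < p (reduce it to p XOR X).
  15: 15 XOR 2 = 13 < 15 — winning move (to 13).
  14: 14 XOR 2 = 12 < 14 — winning move (to 12).
  8: 8 XOR 2 = 10 ≥ 8 — no move.
  11: 11 XOR 2 = 9 < 11 — winning move (to 9).
That gives 3 winning moves.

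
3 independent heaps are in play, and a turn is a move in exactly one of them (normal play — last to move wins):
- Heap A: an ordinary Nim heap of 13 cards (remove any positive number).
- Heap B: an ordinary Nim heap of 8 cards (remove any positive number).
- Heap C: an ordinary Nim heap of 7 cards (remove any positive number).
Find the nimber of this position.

Heap A is a plain Nim heap of size 13, so its Grundy value is 13.
Heap B is a plain Nim heap of size 8, so its Grundy value is 8.
Heap C is a plain Nim heap of size 7, so its Grundy value is 7.
By the Sprague-Grundy theorem, the Grundy value of a sum of independent games is the XOR of the component values.
Combined value = 13 XOR 8 XOR 7 = 2.

2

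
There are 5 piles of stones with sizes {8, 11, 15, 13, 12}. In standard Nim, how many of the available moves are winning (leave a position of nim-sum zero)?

Nim-sum: 8 XOR 11 XOR 15 XOR 13 XOR 12 = 13.
The overall nim-sum is X = 13. A pile of size p has a winning move iff p XOR X < p (reduce it to p XOR X).
  8: 8 XOR 13 = 5 < 8 — winning move (to 5).
  11: 11 XOR 13 = 6 < 11 — winning move (to 6).
  15: 15 XOR 13 = 2 < 15 — winning move (to 2).
  13: 13 XOR 13 = 0 < 13 — winning move (to 0).
  12: 12 XOR 13 = 1 < 12 — winning move (to 1).
That gives 5 winning moves.

5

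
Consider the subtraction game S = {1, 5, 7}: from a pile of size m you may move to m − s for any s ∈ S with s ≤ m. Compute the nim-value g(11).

1

Build the Grundy sequence with g(k) = mex{g(k−s) : s ∈ {1, 5, 7}, s ≤ k}:
k:     0  1  2  3  4  5  6  7  8  9 10 11
g(k):  0  1  0  1  0  1  0  1  0  1  0  1
So g(11) = 1.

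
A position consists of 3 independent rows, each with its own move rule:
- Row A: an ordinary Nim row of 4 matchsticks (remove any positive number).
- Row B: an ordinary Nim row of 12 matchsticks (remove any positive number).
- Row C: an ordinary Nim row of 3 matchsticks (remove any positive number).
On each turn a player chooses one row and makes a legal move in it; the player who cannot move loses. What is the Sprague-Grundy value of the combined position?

11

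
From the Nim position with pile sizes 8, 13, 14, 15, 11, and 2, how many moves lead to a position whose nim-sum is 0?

Write each in binary and XOR column by column:
  1000  (8)
  1101  (13)
  1110  (14)
  1111  (15)
  1011  (11)
  0010  (2)
  ----
  1101  (13)
The overall nim-sum is X = 13. A pile of size p has a winning move iff p XOR X < p (reduce it to p XOR X).
  8: 8 XOR 13 = 5 < 8 — winning move (to 5).
  13: 13 XOR 13 = 0 < 13 — winning move (to 0).
  14: 14 XOR 13 = 3 < 14 — winning move (to 3).
  15: 15 XOR 13 = 2 < 15 — winning move (to 2).
  11: 11 XOR 13 = 6 < 11 — winning move (to 6).
  2: 2 XOR 13 = 15 ≥ 2 — no move.
That gives 5 winning moves.

5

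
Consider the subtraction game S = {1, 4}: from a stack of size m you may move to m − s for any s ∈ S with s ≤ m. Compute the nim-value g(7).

0

Build the Grundy sequence with g(k) = mex{g(k−s) : s ∈ {1, 4}, s ≤ k}:
g(0) = mex{} = 0
g(1) = mex{0} = 1
g(2) = mex{1} = 0
g(3) = mex{0} = 1
g(4) = mex{0,1} = 2
g(5) = mex{1,2} = 0
g(6) = mex{0} = 1
g(7) = mex{1} = 0
So g(7) = 0.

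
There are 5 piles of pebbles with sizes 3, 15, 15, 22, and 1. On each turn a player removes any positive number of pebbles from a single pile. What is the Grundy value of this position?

20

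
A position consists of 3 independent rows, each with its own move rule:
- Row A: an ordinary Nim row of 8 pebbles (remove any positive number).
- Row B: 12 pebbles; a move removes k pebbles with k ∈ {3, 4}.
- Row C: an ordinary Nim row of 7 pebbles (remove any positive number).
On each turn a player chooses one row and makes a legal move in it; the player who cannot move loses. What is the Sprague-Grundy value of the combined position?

Row A is a plain Nim row of size 8, so its Grundy value is 8.
For row B, compute g(0), g(1), … with moves {3, 4}:
k:     0  1  2  3  4  5  6  7  8  9 10 11 12
g(k):  0  0  0  1  1  1  2  0  0  0  1  1  1
So g(12) = 1.
Row C is a plain Nim row of size 7, so its Grundy value is 7.
By the Sprague-Grundy theorem, the Grundy value of a sum of independent games is the XOR of the component values.
Combined value = 8 XOR 1 XOR 7 = 14.

14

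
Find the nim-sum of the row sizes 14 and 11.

Compute the nim-sum pairwise:
14 XOR 11 = 5

5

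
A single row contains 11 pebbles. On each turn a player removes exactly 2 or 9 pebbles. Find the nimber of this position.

0

Build the Grundy sequence with g(k) = mex{g(k−s) : s ∈ {2, 9}, s ≤ k}:
k:     0  1  2  3  4  5  6  7  8  9 10 11
g(k):  0  0  1  1  0  0  1  1  0  2  1  0
So g(11) = 0.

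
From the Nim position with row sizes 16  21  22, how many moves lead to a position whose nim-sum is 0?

3

Nim-sum: 16 ⊕ 21 ⊕ 22 = 19.
The overall nim-sum is X = 19. A row of size p has a winning move iff p XOR X < p (reduce it to p XOR X).
  16: 16 XOR 19 = 3 < 16 — winning move (to 3).
  21: 21 XOR 19 = 6 < 21 — winning move (to 6).
  22: 22 XOR 19 = 5 < 22 — winning move (to 5).
That gives 3 winning moves.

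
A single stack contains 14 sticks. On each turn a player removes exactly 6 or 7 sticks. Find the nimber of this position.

0

Build the Grundy sequence with g(k) = mex{g(k−s) : s ∈ {6, 7}, s ≤ k}:
k:     0  1  2  3  4  5  6  7  8  9 10 11 12 13 14
g(k):  0  0  0  0  0  0  1  1  1  1  1  1  2  0  0
So g(14) = 0.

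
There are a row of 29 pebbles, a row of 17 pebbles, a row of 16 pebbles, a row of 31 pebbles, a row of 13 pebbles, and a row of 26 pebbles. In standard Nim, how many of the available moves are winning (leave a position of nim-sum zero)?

5

Nim-sum: 29 ⊕ 17 ⊕ 16 ⊕ 31 ⊕ 13 ⊕ 26 = 20.
The overall nim-sum is X = 20. A row of size p has a winning move iff p XOR X < p (reduce it to p XOR X).
  29: 29 XOR 20 = 9 < 29 — winning move (to 9).
  17: 17 XOR 20 = 5 < 17 — winning move (to 5).
  16: 16 XOR 20 = 4 < 16 — winning move (to 4).
  31: 31 XOR 20 = 11 < 31 — winning move (to 11).
  13: 13 XOR 20 = 25 ≥ 13 — no move.
  26: 26 XOR 20 = 14 < 26 — winning move (to 14).
That gives 5 winning moves.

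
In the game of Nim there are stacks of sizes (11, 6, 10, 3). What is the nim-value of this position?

Write each in binary and XOR column by column:
  1011  (11)
  0110  (6)
  1010  (10)
  0011  (3)
  ----
  0100  (4)

4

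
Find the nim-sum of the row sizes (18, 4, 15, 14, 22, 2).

3

Compute the nim-sum pairwise:
18 XOR 4 = 22
22 XOR 15 = 25
25 XOR 14 = 23
23 XOR 22 = 1
1 XOR 2 = 3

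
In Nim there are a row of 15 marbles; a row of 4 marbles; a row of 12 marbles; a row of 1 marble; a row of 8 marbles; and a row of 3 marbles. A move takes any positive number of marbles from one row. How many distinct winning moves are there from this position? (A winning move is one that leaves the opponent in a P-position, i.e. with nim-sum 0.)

3

Nim-sum: 15 ⊕ 4 ⊕ 12 ⊕ 1 ⊕ 8 ⊕ 3 = 13.
The overall nim-sum is X = 13. A row of size p has a winning move iff p XOR X < p (reduce it to p XOR X).
  15: 15 XOR 13 = 2 < 15 — winning move (to 2).
  4: 4 XOR 13 = 9 ≥ 4 — no move.
  12: 12 XOR 13 = 1 < 12 — winning move (to 1).
  1: 1 XOR 13 = 12 ≥ 1 — no move.
  8: 8 XOR 13 = 5 < 8 — winning move (to 5).
  3: 3 XOR 13 = 14 ≥ 3 — no move.
That gives 3 winning moves.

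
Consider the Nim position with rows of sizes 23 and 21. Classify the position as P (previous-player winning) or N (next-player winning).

Compute the nim-sum pairwise:
23 ^ 21 = 2
The nim-sum is 2 ≠ 0, so this is an N-position: the player to move can win.

N-position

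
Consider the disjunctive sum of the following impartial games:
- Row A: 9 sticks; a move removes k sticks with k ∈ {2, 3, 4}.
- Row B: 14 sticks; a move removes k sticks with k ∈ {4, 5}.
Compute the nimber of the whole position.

0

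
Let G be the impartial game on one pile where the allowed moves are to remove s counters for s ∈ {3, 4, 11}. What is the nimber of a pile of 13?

Build the Grundy sequence with g(k) = mex{g(k−s) : s ∈ {3, 4, 11}, s ≤ k}:
k:     0  1  2  3  4  5  6  7  8  9 10 11 12 13
g(k):  0  0  0  1  1  1  2  0  0  0  1  1  1  2
So g(13) = 2.

2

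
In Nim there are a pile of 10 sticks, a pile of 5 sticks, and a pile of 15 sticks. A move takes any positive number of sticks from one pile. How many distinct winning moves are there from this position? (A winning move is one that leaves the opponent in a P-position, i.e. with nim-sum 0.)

0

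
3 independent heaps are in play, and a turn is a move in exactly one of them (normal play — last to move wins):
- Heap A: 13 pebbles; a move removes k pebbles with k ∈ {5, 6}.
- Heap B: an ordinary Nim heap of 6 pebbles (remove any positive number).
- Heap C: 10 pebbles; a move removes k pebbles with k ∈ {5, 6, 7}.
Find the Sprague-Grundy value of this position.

Grundy values for heap A (subtraction set {5, 6}):
g(0) = mex{} = 0
g(1) = mex{} = 0
g(2) = mex{} = 0
g(3) = mex{} = 0
g(4) = mex{} = 0
g(5) = mex{0} = 1
g(6) = mex{0} = 1
g(7) = mex{0} = 1
g(8) = mex{0} = 1
g(9) = mex{0} = 1
g(10) = mex{0,1} = 2
g(11) = mex{1} = 0
g(12) = mex{1} = 0
g(13) = mex{1} = 0
So g(13) = 0.
Heap B is a plain Nim heap of size 6, so its Grundy value is 6.
Grundy values for heap C (subtraction set {5, 6, 7}):
k:     0  1  2  3  4  5  6  7  8  9 10
g(k):  0  0  0  0  0  1  1  1  1  1  2
So g(10) = 2.
The value of a disjunctive sum is the nim-sum of the parts.
Combined value = 0 ⊕ 6 ⊕ 2 = 4.

4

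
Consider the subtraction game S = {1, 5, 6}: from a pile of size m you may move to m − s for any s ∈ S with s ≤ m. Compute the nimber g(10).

2

Compute g(0), g(1), … for moves {1, 5, 6}:
g(0) = mex{} = 0
g(1) = mex{0} = 1
g(2) = mex{1} = 0
g(3) = mex{0} = 1
g(4) = mex{1} = 0
g(5) = mex{0} = 1
g(6) = mex{0,1} = 2
g(7) = mex{0,1,2} = 3
g(8) = mex{0,1,3} = 2
g(9) = mex{0,1,2} = 3
g(10) = mex{0,1,3} = 2
So g(10) = 2.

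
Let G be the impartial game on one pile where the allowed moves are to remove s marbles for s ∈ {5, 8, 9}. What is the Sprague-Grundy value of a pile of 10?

Build the Grundy sequence with g(k) = mex{g(k−s) : s ∈ {5, 8, 9}, s ≤ k}:
k:     0  1  2  3  4  5  6  7  8  9 10
g(k):  0  0  0  0  0  1  1  1  1  1  2
So g(10) = 2.

2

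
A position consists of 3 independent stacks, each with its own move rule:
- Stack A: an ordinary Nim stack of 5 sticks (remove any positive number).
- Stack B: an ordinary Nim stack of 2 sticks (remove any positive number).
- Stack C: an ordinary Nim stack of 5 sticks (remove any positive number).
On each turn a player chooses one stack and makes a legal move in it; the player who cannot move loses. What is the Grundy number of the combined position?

2

Stack A is a plain Nim stack of size 5, so its Grundy value is 5.
Stack B is a plain Nim stack of size 2, so its Grundy value is 2.
Stack C is a plain Nim stack of size 5, so its Grundy value is 5.
By the Sprague-Grundy theorem, the Grundy value of a sum of independent games is the XOR of the component values.
Combined value = 5 XOR 2 XOR 5 = 2.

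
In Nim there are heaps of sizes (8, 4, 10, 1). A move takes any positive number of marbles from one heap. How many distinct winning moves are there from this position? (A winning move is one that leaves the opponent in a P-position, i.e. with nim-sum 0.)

Compute the nim-sum pairwise:
8 ⊕ 4 = 12
12 ⊕ 10 = 6
6 ⊕ 1 = 7
The overall nim-sum is X = 7. A heap of size p has a winning move iff p XOR X < p (reduce it to p XOR X).
  8: 8 XOR 7 = 15 ≥ 8 — no move.
  4: 4 XOR 7 = 3 < 4 — winning move (to 3).
  10: 10 XOR 7 = 13 ≥ 10 — no move.
  1: 1 XOR 7 = 6 ≥ 1 — no move.
That gives 1 winning move.

1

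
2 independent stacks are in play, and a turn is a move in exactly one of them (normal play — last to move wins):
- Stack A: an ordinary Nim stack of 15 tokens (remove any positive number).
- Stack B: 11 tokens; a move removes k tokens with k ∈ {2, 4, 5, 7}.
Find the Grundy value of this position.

14

Stack A is a plain Nim stack of size 15, so its Grundy value is 15.
Grundy values for stack B (subtraction set {2, 4, 5, 7}):
k:     0  1  2  3  4  5  6  7  8  9 10 11
g(k):  0  0  1  1  2  2  3  3  4  0  0  1
So g(11) = 1.
The value of a disjunctive sum is the nim-sum of the parts.
Combined value = 15 ⊕ 1 = 14.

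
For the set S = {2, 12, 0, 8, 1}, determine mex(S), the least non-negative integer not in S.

3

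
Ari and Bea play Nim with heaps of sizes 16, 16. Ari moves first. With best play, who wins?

Write each in binary and XOR column by column:
  10000  (16)
  10000  (16)
  -----
  00000  (0)
The nim-sum is 0, so this is a P-position: the player to move is in a losing position under optimal play; Ari is about to move from it and so loses — Bea wins.

Bea wins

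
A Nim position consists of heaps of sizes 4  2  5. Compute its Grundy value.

Compute the nim-sum pairwise:
4 ⊕ 2 = 6
6 ⊕ 5 = 3

3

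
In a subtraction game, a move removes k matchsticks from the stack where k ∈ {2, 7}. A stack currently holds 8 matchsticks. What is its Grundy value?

Build the Grundy sequence with g(k) = mex{g(k−s) : s ∈ {2, 7}, s ≤ k}:
k:     0  1  2  3  4  5  6  7  8
g(k):  0  0  1  1  0  0  1  1  2
So g(8) = 2.

2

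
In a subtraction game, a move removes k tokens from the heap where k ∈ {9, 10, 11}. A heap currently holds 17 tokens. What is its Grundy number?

1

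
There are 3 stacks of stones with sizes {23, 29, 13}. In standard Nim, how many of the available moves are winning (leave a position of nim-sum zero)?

3

Nim-sum: 23 XOR 29 XOR 13 = 7.
The overall nim-sum is X = 7. A stack of size p has a winning move iff p XOR X < p (reduce it to p XOR X).
  23: 23 XOR 7 = 16 < 23 — winning move (to 16).
  29: 29 XOR 7 = 26 < 29 — winning move (to 26).
  13: 13 XOR 7 = 10 < 13 — winning move (to 10).
That gives 3 winning moves.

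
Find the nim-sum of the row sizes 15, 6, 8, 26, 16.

Compute the nim-sum pairwise:
15 XOR 6 = 9
9 XOR 8 = 1
1 XOR 26 = 27
27 XOR 16 = 11

11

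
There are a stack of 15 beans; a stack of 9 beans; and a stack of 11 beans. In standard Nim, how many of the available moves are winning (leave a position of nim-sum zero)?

Write each in binary and XOR column by column:
  1111  (15)
  1001  (9)
  1011  (11)
  ----
  1101  (13)
The overall nim-sum is X = 13. A stack of size p has a winning move iff p XOR X < p (reduce it to p XOR X).
  15: 15 XOR 13 = 2 < 15 — winning move (to 2).
  9: 9 XOR 13 = 4 < 9 — winning move (to 4).
  11: 11 XOR 13 = 6 < 11 — winning move (to 6).
That gives 3 winning moves.

3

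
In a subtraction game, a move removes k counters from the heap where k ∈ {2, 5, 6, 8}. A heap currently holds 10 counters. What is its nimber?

3

Compute g(0), g(1), … for moves {2, 5, 6, 8}:
k:     0  1  2  3  4  5  6  7  8  9 10
g(k):  0  0  1  1  0  2  1  3  2  2  3
So g(10) = 3.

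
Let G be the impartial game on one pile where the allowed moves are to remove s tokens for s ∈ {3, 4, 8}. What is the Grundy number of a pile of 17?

Compute g(0), g(1), … for moves {3, 4, 8}:
k:     0  1  2  3  4  5  6  7  8  9 10 11 12 13 14 15 16 17
g(k):  0  0  0  1  1  1  2  0  2  3  1  3  0  0  0  1  1  1
So g(17) = 1.

1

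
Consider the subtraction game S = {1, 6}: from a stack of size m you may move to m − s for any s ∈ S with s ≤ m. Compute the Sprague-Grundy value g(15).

1

Grundy values for subtraction set {1, 6}:
k:     0  1  2  3  4  5  6  7  8  9 10 11 12 13 14 15
g(k):  0  1  0  1  0  1  2  0  1  0  1  0  1  2  0  1
So g(15) = 1.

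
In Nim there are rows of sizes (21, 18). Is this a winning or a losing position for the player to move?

Compute the nim-sum pairwise:
21 XOR 18 = 7
The nim-sum is 7 ≠ 0, so this is an N-position: the player to move can win.

Winning position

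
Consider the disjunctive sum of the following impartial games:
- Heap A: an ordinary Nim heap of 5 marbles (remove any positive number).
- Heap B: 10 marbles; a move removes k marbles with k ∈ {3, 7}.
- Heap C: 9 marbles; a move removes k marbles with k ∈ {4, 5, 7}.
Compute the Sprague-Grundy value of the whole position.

Heap A is a plain Nim heap of size 5, so its Grundy value is 5.
Grundy values for heap B (subtraction set {3, 7}):
k:     0  1  2  3  4  5  6  7  8  9 10
g(k):  0  0  0  1  1  1  0  2  2  1  0
So g(10) = 0.
For heap C, compute g(0), g(1), … with moves {4, 5, 7}:
g(0) = mex{} = 0
g(1) = mex{} = 0
g(2) = mex{} = 0
g(3) = mex{} = 0
g(4) = mex{0} = 1
g(5) = mex{0} = 1
g(6) = mex{0} = 1
g(7) = mex{0} = 1
g(8) = mex{0,1} = 2
g(9) = mex{0,1} = 2
So g(9) = 2.
By the Sprague-Grundy theorem, the Grundy value of a sum of independent games is the XOR of the component values.
Combined value = 5 XOR 0 XOR 2 = 7.

7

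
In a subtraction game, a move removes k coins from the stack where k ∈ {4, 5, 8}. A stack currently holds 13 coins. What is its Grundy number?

0

Build the Grundy sequence with g(k) = mex{g(k−s) : s ∈ {4, 5, 8}, s ≤ k}:
g(0) = mex{} = 0
g(1) = mex{} = 0
g(2) = mex{} = 0
g(3) = mex{} = 0
g(4) = mex{0} = 1
g(5) = mex{0} = 1
g(6) = mex{0} = 1
g(7) = mex{0} = 1
g(8) = mex{0,1} = 2
g(9) = mex{0,1} = 2
g(10) = mex{0,1} = 2
g(11) = mex{0,1} = 2
g(12) = mex{1,2} = 0
g(13) = mex{1,2} = 0
So g(13) = 0.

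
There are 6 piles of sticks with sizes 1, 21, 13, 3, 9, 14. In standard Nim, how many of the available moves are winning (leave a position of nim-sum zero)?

Nim-sum: 1 ^ 21 ^ 13 ^ 3 ^ 9 ^ 14 = 29.
The overall nim-sum is X = 29. A pile of size p has a winning move iff p XOR X < p (reduce it to p XOR X).
  1: 1 XOR 29 = 28 ≥ 1 — no move.
  21: 21 XOR 29 = 8 < 21 — winning move (to 8).
  13: 13 XOR 29 = 16 ≥ 13 — no move.
  3: 3 XOR 29 = 30 ≥ 3 — no move.
  9: 9 XOR 29 = 20 ≥ 9 — no move.
  14: 14 XOR 29 = 19 ≥ 14 — no move.
That gives 1 winning move.

1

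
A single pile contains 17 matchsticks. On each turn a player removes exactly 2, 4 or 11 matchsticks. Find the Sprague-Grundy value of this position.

Build the Grundy sequence with g(k) = mex{g(k−s) : s ∈ {2, 4, 11}, s ≤ k}:
k:     0  1  2  3  4  5  6  7  8  9 10 11 12 13 14 15 16 17
g(k):  0  0  1  1  2  2  0  0  1  1  2  2  3  0  0  1  1  2
So g(17) = 2.

2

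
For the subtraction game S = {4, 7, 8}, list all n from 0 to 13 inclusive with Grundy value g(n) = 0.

0, 1, 2, 3, 12, 13

Grundy values for subtraction set {4, 7, 8}:
k:     0  1  2  3  4  5  6  7  8  9 10 11 12 13
g(k):  0  0  0  0  1  1  1  1  2  2  2  2  0  0
The P-positions (g = 0) in 0..13 are 0, 1, 2, 3, 12, 13.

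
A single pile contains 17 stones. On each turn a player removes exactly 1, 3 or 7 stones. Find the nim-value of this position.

1

Build the Grundy sequence with g(k) = mex{g(k−s) : s ∈ {1, 3, 7}, s ≤ k}:
k:     0  1  2  3  4  5  6  7  8  9 10 11 12 13 14 15 16 17
g(k):  0  1  0  1  0  1  0  1  0  1  0  1  0  1  0  1  0  1
So g(17) = 1.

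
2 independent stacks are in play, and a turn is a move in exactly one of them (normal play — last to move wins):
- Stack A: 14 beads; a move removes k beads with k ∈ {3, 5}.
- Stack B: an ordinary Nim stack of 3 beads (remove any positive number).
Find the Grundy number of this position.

Grundy values for stack A (subtraction set {3, 5}):
g(0) = mex{} = 0
g(1) = mex{} = 0
g(2) = mex{} = 0
g(3) = mex{0} = 1
g(4) = mex{0} = 1
g(5) = mex{0} = 1
g(6) = mex{0,1} = 2
g(7) = mex{0,1} = 2
g(8) = mex{1} = 0
g(9) = mex{1,2} = 0
g(10) = mex{1,2} = 0
g(11) = mex{0,2} = 1
g(12) = mex{0,2} = 1
g(13) = mex{0} = 1
g(14) = mex{0,1} = 2
So g(14) = 2.
Stack B is a plain Nim stack of size 3, so its Grundy value is 3.
The value of a disjunctive sum is the nim-sum of the parts.
Combined value = 2 XOR 3 = 1.

1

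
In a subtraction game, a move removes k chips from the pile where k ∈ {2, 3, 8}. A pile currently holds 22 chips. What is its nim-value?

1

Compute g(0), g(1), … for moves {2, 3, 8}:
k:     0  1  2  3  4  5  6  7  8  9 10 11 12 13 14 15 16 17 18 19 20 21 22
g(k):  0  0  1  1  2  0  0  1  1  2  0  0  1  1  2  0  0  1  1  2  0  0  1
So g(22) = 1.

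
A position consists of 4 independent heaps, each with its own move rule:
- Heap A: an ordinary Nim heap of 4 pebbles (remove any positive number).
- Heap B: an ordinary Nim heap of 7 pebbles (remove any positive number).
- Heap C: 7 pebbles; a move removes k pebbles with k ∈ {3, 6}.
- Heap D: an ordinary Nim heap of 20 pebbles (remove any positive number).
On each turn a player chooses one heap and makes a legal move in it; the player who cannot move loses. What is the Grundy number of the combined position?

21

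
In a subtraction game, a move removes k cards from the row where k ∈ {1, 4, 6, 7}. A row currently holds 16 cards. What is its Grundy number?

1

Build the Grundy sequence with g(k) = mex{g(k−s) : s ∈ {1, 4, 6, 7}, s ≤ k}:
k:     0  1  2  3  4  5  6  7  8  9 10 11 12 13 14 15 16
g(k):  0  1  0  1  2  0  1  2  3  2  0  1  2  0  1  0  1
So g(16) = 1.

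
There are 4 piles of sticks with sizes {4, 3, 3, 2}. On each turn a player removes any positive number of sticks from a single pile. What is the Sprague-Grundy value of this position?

6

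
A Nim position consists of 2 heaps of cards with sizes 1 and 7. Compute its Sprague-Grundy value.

Bitwise XOR of the heap sizes:
  001  (1)
  111  (7)
  ---
  110  (6)

6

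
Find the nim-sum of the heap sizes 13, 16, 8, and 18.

Nim-sum: 13 XOR 16 XOR 8 XOR 18 = 7.

7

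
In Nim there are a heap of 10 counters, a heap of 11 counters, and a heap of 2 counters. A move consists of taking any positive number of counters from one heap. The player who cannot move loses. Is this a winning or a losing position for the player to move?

Compute the nim-sum pairwise:
10 ⊕ 11 = 1
1 ⊕ 2 = 3
The nim-sum is 3 ≠ 0, so this is an N-position: the player to move can win.

Winning position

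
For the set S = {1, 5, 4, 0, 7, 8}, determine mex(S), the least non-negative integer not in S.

2

The values 0, 1 are all present; 2 is the first non-negative integer missing from the set.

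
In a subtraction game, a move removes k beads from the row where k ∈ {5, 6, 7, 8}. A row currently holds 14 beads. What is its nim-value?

0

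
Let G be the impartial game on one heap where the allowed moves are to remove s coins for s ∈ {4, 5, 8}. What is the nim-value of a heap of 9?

2

Build the Grundy sequence with g(k) = mex{g(k−s) : s ∈ {4, 5, 8}, s ≤ k}:
k:     0  1  2  3  4  5  6  7  8  9
g(k):  0  0  0  0  1  1  1  1  2  2
So g(9) = 2.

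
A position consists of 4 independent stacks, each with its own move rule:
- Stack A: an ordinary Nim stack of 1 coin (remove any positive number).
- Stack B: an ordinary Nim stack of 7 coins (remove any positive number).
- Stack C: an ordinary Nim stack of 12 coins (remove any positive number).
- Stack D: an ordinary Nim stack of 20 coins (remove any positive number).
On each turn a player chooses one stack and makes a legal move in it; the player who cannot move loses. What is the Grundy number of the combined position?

Stack A is a plain Nim stack of size 1, so its Grundy value is 1.
Stack B is a plain Nim stack of size 7, so its Grundy value is 7.
Stack C is a plain Nim stack of size 12, so its Grundy value is 12.
Stack D is a plain Nim stack of size 20, so its Grundy value is 20.
By the Sprague-Grundy theorem, the Grundy value of a sum of independent games is the XOR of the component values.
Combined value = 1 XOR 7 XOR 12 XOR 20 = 30.

30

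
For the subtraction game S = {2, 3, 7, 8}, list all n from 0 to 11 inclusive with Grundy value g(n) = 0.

Compute g(0), g(1), … for moves {2, 3, 7, 8}:
g(0) = mex{} = 0
g(1) = mex{} = 0
g(2) = mex{0} = 1
g(3) = mex{0} = 1
g(4) = mex{0,1} = 2
g(5) = mex{1} = 0
g(6) = mex{1,2} = 0
g(7) = mex{0,2} = 1
g(8) = mex{0} = 1
g(9) = mex{0,1} = 2
g(10) = mex{1} = 0
g(11) = mex{1,2} = 0
The P-positions (g = 0) in 0..11 are 0, 1, 5, 6, 10, 11.

0, 1, 5, 6, 10, 11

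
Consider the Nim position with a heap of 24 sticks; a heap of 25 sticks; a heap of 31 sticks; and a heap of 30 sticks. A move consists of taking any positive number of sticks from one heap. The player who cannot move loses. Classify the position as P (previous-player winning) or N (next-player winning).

P-position

Compute the nim-sum pairwise:
24 ^ 25 = 1
1 ^ 31 = 30
30 ^ 30 = 0
The nim-sum is 0, so this is a P-position: the player to move is in a losing position under optimal play.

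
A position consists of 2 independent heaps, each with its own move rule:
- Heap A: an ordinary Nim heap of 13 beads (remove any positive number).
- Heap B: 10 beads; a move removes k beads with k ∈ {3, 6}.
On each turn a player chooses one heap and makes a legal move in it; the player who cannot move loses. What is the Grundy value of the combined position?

13

Heap A is a plain Nim heap of size 13, so its Grundy value is 13.
Grundy values for heap B (subtraction set {3, 6}):
k:     0  1  2  3  4  5  6  7  8  9 10
g(k):  0  0  0  1  1  1  2  2  2  0  0
So g(10) = 0.
By the Sprague-Grundy theorem, the Grundy value of a sum of independent games is the XOR of the component values.
Combined value = 13 ⊕ 0 = 13.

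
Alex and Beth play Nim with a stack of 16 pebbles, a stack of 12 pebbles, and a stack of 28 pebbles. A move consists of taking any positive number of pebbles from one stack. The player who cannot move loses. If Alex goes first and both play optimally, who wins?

Write each in binary and XOR column by column:
  10000  (16)
  01100  (12)
  11100  (28)
  -----
  00000  (0)
The nim-sum is 0, so this is a P-position: the player to move is in a losing position under optimal play; Alex is about to move from it and so loses — Beth wins.

Beth wins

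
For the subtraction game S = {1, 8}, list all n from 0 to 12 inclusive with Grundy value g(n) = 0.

0, 2, 4, 6, 9, 11

Compute g(0), g(1), … for moves {1, 8}:
g(0) = mex{} = 0
g(1) = mex{0} = 1
g(2) = mex{1} = 0
g(3) = mex{0} = 1
g(4) = mex{1} = 0
g(5) = mex{0} = 1
g(6) = mex{1} = 0
g(7) = mex{0} = 1
g(8) = mex{0,1} = 2
g(9) = mex{1,2} = 0
g(10) = mex{0} = 1
g(11) = mex{1} = 0
g(12) = mex{0} = 1
The P-positions (g = 0) in 0..12 are 0, 2, 4, 6, 9, 11.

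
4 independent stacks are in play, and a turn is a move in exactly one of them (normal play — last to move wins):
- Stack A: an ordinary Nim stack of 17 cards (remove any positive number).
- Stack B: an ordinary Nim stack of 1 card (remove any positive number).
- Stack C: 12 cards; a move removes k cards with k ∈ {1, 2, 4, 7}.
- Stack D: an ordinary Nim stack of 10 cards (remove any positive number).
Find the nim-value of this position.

Stack A is a plain Nim stack of size 17, so its Grundy value is 17.
Stack B is a plain Nim stack of size 1, so its Grundy value is 1.
For stack C, compute g(0), g(1), … with moves {1, 2, 4, 7}:
g(0) = mex{} = 0
g(1) = mex{0} = 1
g(2) = mex{0,1} = 2
g(3) = mex{1,2} = 0
g(4) = mex{0,2} = 1
g(5) = mex{0,1} = 2
g(6) = mex{1,2} = 0
g(7) = mex{0,2} = 1
g(8) = mex{0,1} = 2
g(9) = mex{1,2} = 0
g(10) = mex{0,2} = 1
g(11) = mex{0,1} = 2
g(12) = mex{1,2} = 0
So g(12) = 0.
Stack D is a plain Nim stack of size 10, so its Grundy value is 10.
By the Sprague-Grundy theorem, the Grundy value of a sum of independent games is the XOR of the component values.
Combined value = 17 ⊕ 1 ⊕ 0 ⊕ 10 = 26.

26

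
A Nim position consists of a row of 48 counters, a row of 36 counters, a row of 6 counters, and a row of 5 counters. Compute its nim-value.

23

Compute the nim-sum pairwise:
48 ^ 36 = 20
20 ^ 6 = 18
18 ^ 5 = 23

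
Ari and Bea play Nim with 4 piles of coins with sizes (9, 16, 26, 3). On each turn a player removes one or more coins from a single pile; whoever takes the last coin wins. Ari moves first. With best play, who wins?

Bea wins

Compute the nim-sum pairwise:
9 ⊕ 16 = 25
25 ⊕ 26 = 3
3 ⊕ 3 = 0
The nim-sum is 0, so this is a P-position: the player to move is in a losing position under optimal play; Ari is about to move from it and so loses — Bea wins.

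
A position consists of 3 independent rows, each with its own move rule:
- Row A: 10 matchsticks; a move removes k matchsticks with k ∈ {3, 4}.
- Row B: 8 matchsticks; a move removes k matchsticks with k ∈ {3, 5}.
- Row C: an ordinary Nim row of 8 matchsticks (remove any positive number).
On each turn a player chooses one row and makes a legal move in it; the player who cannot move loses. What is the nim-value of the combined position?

9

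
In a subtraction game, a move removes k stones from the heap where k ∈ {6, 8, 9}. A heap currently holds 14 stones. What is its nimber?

2

Compute g(0), g(1), … for moves {6, 8, 9}:
g(0) = mex{} = 0
g(1) = mex{} = 0
g(2) = mex{} = 0
g(3) = mex{} = 0
g(4) = mex{} = 0
g(5) = mex{} = 0
g(6) = mex{0} = 1
g(7) = mex{0} = 1
g(8) = mex{0} = 1
g(9) = mex{0} = 1
g(10) = mex{0} = 1
g(11) = mex{0} = 1
g(12) = mex{0,1} = 2
g(13) = mex{0,1} = 2
g(14) = mex{0,1} = 2
So g(14) = 2.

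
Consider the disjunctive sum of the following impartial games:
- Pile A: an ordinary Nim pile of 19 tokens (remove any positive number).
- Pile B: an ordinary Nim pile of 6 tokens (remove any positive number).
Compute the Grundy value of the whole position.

Pile A is a plain Nim pile of size 19, so its Grundy value is 19.
Pile B is a plain Nim pile of size 6, so its Grundy value is 6.
The value of a disjunctive sum is the nim-sum of the parts.
Combined value = 19 ⊕ 6 = 21.

21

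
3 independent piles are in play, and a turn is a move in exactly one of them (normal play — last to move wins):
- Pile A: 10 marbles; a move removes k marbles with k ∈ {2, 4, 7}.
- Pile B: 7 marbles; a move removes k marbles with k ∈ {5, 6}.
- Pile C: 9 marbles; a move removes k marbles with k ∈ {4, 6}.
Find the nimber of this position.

1

Build the Grundy sequence for pile A with g(k) = mex{g(k−s) : s ∈ {2, 4, 7}, s ≤ k}:
g(0) = mex{} = 0
g(1) = mex{} = 0
g(2) = mex{0} = 1
g(3) = mex{0} = 1
g(4) = mex{0,1} = 2
g(5) = mex{0,1} = 2
g(6) = mex{1,2} = 0
g(7) = mex{0,1,2} = 3
g(8) = mex{0,2} = 1
g(9) = mex{1,2,3} = 0
g(10) = mex{0,1} = 2
So g(10) = 2.
Grundy values for pile B (subtraction set {5, 6}):
g(0) = mex{} = 0
g(1) = mex{} = 0
g(2) = mex{} = 0
g(3) = mex{} = 0
g(4) = mex{} = 0
g(5) = mex{0} = 1
g(6) = mex{0} = 1
g(7) = mex{0} = 1
So g(7) = 1.
For pile C, compute g(0), g(1), … with moves {4, 6}:
k:     0  1  2  3  4  5  6  7  8  9
g(k):  0  0  0  0  1  1  1  1  2  2
So g(9) = 2.
By the Sprague-Grundy theorem, the Grundy value of a sum of independent games is the XOR of the component values.
Combined value = 2 ⊕ 1 ⊕ 2 = 1.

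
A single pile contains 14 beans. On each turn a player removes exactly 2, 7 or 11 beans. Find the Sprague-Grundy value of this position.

Compute g(0), g(1), … for moves {2, 7, 11}:
g(0) = mex{} = 0
g(1) = mex{} = 0
g(2) = mex{0} = 1
g(3) = mex{0} = 1
g(4) = mex{1} = 0
g(5) = mex{1} = 0
g(6) = mex{0} = 1
g(7) = mex{0} = 1
g(8) = mex{0,1} = 2
g(9) = mex{1} = 0
g(10) = mex{1,2} = 0
g(11) = mex{0} = 1
g(12) = mex{0} = 1
g(13) = mex{1} = 0
g(14) = mex{1} = 0
So g(14) = 0.

0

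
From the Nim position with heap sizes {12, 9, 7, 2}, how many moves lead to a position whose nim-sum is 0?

0

Write each in binary and XOR column by column:
  1100  (12)
  1001  (9)
  0111  (7)
  0010  (2)
  ----
  0000  (0)
The nim-sum is already 0, so every move leaves a nonzero nim-sum — there are no winning moves.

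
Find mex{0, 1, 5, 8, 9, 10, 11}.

The values 0, 1 are all present; 2 is the first non-negative integer missing from the set.

2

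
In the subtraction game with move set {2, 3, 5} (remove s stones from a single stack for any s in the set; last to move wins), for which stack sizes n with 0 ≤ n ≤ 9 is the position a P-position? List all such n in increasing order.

0, 1, 7, 8

Compute g(0), g(1), … for moves {2, 3, 5}:
g(0) = mex{} = 0
g(1) = mex{} = 0
g(2) = mex{0} = 1
g(3) = mex{0} = 1
g(4) = mex{0,1} = 2
g(5) = mex{0,1} = 2
g(6) = mex{0,1,2} = 3
g(7) = mex{1,2} = 0
g(8) = mex{1,2,3} = 0
g(9) = mex{0,2,3} = 1
The P-positions (g = 0) in 0..9 are 0, 1, 7, 8.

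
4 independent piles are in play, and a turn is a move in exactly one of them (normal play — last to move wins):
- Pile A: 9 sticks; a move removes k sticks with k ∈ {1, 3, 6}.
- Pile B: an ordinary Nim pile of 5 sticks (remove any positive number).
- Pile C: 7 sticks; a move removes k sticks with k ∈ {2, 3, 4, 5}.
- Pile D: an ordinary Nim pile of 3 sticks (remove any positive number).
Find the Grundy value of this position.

Grundy values for pile A (subtraction set {1, 3, 6}):
k:     0  1  2  3  4  5  6  7  8  9
g(k):  0  1  0  1  0  1  2  3  2  0
So g(9) = 0.
Pile B is a plain Nim pile of size 5, so its Grundy value is 5.
For pile C, compute g(0), g(1), … with moves {2, 3, 4, 5}:
k:     0  1  2  3  4  5  6  7
g(k):  0  0  1  1  2  2  3  0
So g(7) = 0.
Pile D is a plain Nim pile of size 3, so its Grundy value is 3.
By the Sprague-Grundy theorem, the Grundy value of a sum of independent games is the XOR of the component values.
Combined value = 0 ⊕ 5 ⊕ 0 ⊕ 3 = 6.

6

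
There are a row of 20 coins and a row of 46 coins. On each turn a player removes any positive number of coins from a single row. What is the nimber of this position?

58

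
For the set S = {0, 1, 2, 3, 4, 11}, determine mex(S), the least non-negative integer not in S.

The values 0, 1, 2, 3, 4 are all present; 5 is the first non-negative integer missing from the set.

5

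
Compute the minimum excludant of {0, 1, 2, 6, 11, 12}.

The values 0, 1, 2 are all present; 3 is the first non-negative integer missing from the set.

3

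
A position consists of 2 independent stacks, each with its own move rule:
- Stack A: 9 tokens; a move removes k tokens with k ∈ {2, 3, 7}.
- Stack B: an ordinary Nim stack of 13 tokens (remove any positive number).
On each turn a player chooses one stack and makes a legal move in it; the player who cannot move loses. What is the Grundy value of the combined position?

For stack A, compute g(0), g(1), … with moves {2, 3, 7}:
g(0) = mex{} = 0
g(1) = mex{} = 0
g(2) = mex{0} = 1
g(3) = mex{0} = 1
g(4) = mex{0,1} = 2
g(5) = mex{1} = 0
g(6) = mex{1,2} = 0
g(7) = mex{0,2} = 1
g(8) = mex{0} = 1
g(9) = mex{0,1} = 2
So g(9) = 2.
Stack B is a plain Nim stack of size 13, so its Grundy value is 13.
The value of a disjunctive sum is the nim-sum of the parts.
Combined value = 2 XOR 13 = 15.

15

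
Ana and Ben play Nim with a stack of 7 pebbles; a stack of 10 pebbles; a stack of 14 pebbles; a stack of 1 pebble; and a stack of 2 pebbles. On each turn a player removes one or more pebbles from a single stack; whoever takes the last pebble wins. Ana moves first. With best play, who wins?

Ben wins

In binary:
  0111  (7)
  1010  (10)
  1110  (14)
  0001  (1)
  0010  (2)
  ----
  0000  (0)
The nim-sum is 0, so this is a P-position: the player to move is in a losing position under optimal play; Ana is about to move from it and so loses — Ben wins.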